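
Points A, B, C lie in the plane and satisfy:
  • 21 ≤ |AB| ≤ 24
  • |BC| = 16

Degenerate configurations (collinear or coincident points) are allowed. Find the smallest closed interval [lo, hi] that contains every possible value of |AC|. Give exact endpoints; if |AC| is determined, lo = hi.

|AC| ∈ [5, 40]  (≈ [5.0000, 40.0000])

|AB| ∈ [21, 24]
|BC| ∈ {16}
|AC| ∈ [5, 40]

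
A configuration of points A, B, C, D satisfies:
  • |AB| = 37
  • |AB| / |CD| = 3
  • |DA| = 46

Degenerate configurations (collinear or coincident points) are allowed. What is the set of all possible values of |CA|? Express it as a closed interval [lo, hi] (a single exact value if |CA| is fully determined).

|CA| ∈ [101/3, 175/3]  (≈ [33.6667, 58.3333])

|AB| ∈ {37}
|AD| ∈ {46}
|CD| ∈ {37/3}
|BD| ∈ [9, 83]
|AC| ∈ [101/3, 175/3]
|BC| ∈ [0, 286/3]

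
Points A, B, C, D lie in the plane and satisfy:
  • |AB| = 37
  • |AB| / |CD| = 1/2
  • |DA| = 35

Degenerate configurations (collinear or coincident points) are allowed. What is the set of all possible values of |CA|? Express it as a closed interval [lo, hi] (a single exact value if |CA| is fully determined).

|AB| ∈ {37}
|AD| ∈ {35}
|CD| ∈ {74}
|BD| ∈ [2, 72]
|AC| ∈ [39, 109]
|BC| ∈ [2, 146]

|CA| ∈ [39, 109]  (≈ [39.0000, 109.0000])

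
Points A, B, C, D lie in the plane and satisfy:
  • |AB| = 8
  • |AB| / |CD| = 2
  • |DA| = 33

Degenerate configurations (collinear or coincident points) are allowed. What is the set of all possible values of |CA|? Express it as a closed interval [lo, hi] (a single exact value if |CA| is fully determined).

|AB| ∈ {8}
|AD| ∈ {33}
|CD| ∈ {4}
|BD| ∈ [25, 41]
|AC| ∈ [29, 37]
|BC| ∈ [21, 45]

|CA| ∈ [29, 37]  (≈ [29.0000, 37.0000])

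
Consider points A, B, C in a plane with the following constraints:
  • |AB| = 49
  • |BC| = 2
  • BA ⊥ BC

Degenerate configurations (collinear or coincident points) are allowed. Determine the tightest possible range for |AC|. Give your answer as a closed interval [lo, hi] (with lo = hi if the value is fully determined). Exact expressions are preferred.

|AC| = √(2405)  (≈ 49.0408)

|AB| ∈ {49}
|BC| ∈ {2}
|AC| ∈ {√(2405)}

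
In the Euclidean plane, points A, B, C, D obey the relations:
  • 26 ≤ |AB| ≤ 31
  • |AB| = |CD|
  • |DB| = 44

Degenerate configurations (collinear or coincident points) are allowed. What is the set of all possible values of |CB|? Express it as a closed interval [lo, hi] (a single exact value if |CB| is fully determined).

|CB| ∈ [13, 75]  (≈ [13.0000, 75.0000])

|AB| ∈ [26, 31]
|BD| ∈ {44}
|CD| ∈ [26, 31]
|AD| ∈ [13, 75]
|BC| ∈ [13, 75]
|AC| ∈ [0, 106]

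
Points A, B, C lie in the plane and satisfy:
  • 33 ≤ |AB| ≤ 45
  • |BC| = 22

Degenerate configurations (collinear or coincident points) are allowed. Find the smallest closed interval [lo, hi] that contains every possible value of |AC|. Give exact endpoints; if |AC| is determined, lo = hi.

|AC| ∈ [11, 67]  (≈ [11.0000, 67.0000])

|AB| ∈ [33, 45]
|BC| ∈ {22}
|AC| ∈ [11, 67]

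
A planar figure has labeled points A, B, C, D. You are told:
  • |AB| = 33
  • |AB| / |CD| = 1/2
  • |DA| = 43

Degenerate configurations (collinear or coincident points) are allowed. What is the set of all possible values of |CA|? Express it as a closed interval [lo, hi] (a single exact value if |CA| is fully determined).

|CA| ∈ [23, 109]  (≈ [23.0000, 109.0000])

|AB| ∈ {33}
|AD| ∈ {43}
|CD| ∈ {66}
|BD| ∈ [10, 76]
|AC| ∈ [23, 109]
|BC| ∈ [0, 142]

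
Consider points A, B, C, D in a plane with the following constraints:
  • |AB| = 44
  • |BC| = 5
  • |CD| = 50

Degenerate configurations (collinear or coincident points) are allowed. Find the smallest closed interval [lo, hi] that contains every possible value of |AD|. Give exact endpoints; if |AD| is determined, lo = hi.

|AD| ∈ [1, 99]  (≈ [1.0000, 99.0000])

|AB| ∈ {44}
|BC| ∈ {5}
|CD| ∈ {50}
|AC| ∈ [39, 49]
|BD| ∈ [45, 55]
|AD| ∈ [1, 99]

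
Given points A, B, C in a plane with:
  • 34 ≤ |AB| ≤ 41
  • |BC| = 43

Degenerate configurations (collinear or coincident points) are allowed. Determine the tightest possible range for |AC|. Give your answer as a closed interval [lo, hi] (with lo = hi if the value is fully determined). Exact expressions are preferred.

|AC| ∈ [2, 84]  (≈ [2.0000, 84.0000])

|AB| ∈ [34, 41]
|BC| ∈ {43}
|AC| ∈ [2, 84]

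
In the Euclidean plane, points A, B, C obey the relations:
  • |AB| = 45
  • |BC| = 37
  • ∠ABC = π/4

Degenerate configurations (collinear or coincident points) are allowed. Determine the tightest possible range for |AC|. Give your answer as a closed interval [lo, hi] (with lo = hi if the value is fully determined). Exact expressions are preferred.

|AB| ∈ {45}
|BC| ∈ {37}
|AC| ∈ {√(3394 - 1665·√(2))}

|AC| = √(3394 - 1665·√(2))  (≈ 32.2387)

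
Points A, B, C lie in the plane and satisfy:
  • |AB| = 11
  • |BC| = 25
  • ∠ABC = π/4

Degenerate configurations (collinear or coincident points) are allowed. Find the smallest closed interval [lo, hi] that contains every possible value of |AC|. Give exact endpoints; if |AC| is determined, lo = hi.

|AB| ∈ {11}
|BC| ∈ {25}
|AC| ∈ {√(746 - 275·√(2))}

|AC| = √(746 - 275·√(2))  (≈ 18.8969)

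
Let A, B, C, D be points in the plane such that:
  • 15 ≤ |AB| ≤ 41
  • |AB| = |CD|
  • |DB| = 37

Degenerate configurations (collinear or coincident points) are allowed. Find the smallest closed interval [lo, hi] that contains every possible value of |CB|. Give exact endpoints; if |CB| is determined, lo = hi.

|CB| ∈ [0, 78]  (≈ [0.0000, 78.0000])

|AB| ∈ [15, 41]
|BD| ∈ {37}
|CD| ∈ [15, 41]
|AD| ∈ [0, 78]
|BC| ∈ [0, 78]
|AC| ∈ [0, 119]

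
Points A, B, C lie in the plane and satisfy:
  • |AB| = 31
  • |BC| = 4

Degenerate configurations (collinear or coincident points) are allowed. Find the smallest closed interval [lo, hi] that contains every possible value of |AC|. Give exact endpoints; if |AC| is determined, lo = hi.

|AC| ∈ [27, 35]  (≈ [27.0000, 35.0000])

|AB| ∈ {31}
|BC| ∈ {4}
|AC| ∈ [27, 35]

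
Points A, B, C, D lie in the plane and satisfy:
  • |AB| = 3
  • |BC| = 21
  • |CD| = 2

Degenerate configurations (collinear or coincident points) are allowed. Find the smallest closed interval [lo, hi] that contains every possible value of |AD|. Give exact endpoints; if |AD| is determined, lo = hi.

|AD| ∈ [16, 26]  (≈ [16.0000, 26.0000])

|AB| ∈ {3}
|BC| ∈ {21}
|CD| ∈ {2}
|AC| ∈ [18, 24]
|BD| ∈ [19, 23]
|AD| ∈ [16, 26]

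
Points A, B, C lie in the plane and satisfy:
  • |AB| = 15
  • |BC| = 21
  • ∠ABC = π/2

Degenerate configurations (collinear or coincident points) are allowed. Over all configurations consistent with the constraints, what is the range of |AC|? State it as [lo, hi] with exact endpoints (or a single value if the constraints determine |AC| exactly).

|AB| ∈ {15}
|BC| ∈ {21}
|AC| ∈ {3·√(74)}

|AC| = 3·√(74)  (≈ 25.8070)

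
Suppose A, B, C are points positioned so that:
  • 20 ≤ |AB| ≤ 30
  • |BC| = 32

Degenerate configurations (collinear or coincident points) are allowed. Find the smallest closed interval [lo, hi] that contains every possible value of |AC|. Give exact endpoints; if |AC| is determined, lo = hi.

|AC| ∈ [2, 62]  (≈ [2.0000, 62.0000])

|AB| ∈ [20, 30]
|BC| ∈ {32}
|AC| ∈ [2, 62]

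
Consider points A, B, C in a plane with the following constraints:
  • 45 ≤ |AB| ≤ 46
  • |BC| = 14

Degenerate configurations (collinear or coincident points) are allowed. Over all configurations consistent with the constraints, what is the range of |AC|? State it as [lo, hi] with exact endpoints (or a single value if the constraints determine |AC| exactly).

|AB| ∈ [45, 46]
|BC| ∈ {14}
|AC| ∈ [31, 60]

|AC| ∈ [31, 60]  (≈ [31.0000, 60.0000])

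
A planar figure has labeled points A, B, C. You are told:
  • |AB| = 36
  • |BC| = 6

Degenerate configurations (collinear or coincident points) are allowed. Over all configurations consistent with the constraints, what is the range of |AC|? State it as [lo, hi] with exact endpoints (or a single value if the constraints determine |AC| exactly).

|AB| ∈ {36}
|BC| ∈ {6}
|AC| ∈ [30, 42]

|AC| ∈ [30, 42]  (≈ [30.0000, 42.0000])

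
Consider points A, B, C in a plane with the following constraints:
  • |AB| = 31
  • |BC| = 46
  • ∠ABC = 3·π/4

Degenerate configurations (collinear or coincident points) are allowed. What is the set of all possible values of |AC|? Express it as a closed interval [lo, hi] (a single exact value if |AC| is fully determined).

|AC| = √(1426·√(2) + 3077)  (≈ 71.3699)

|AB| ∈ {31}
|BC| ∈ {46}
|AC| ∈ {√(1426·√(2) + 3077)}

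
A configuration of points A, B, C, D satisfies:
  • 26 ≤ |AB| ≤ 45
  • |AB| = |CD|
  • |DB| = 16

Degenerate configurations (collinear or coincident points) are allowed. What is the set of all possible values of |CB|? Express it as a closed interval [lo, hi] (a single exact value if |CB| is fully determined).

|CB| ∈ [10, 61]  (≈ [10.0000, 61.0000])

|AB| ∈ [26, 45]
|BD| ∈ {16}
|CD| ∈ [26, 45]
|AD| ∈ [10, 61]
|BC| ∈ [10, 61]
|AC| ∈ [0, 106]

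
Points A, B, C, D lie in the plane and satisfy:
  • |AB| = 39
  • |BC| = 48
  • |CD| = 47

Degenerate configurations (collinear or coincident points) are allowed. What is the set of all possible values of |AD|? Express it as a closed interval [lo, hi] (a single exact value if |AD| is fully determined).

|AB| ∈ {39}
|BC| ∈ {48}
|CD| ∈ {47}
|AC| ∈ [9, 87]
|BD| ∈ [1, 95]
|AD| ∈ [0, 134]

|AD| ∈ [0, 134]  (≈ [0.0000, 134.0000])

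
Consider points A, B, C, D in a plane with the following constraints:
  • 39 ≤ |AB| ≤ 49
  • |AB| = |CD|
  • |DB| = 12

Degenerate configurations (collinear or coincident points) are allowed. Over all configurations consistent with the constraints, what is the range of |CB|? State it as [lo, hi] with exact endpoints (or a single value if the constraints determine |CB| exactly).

|CB| ∈ [27, 61]  (≈ [27.0000, 61.0000])

|AB| ∈ [39, 49]
|BD| ∈ {12}
|CD| ∈ [39, 49]
|AD| ∈ [27, 61]
|BC| ∈ [27, 61]
|AC| ∈ [0, 110]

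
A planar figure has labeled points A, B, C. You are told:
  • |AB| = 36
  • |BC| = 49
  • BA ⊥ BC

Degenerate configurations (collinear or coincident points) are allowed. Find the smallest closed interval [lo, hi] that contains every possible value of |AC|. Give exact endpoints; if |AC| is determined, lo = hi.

|AC| = √(3697)  (≈ 60.8030)

|AB| ∈ {36}
|BC| ∈ {49}
|AC| ∈ {√(3697)}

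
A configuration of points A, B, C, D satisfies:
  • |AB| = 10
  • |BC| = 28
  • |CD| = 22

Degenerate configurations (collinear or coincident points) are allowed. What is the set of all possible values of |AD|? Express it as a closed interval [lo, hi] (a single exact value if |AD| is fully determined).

|AD| ∈ [0, 60]  (≈ [0.0000, 60.0000])

|AB| ∈ {10}
|BC| ∈ {28}
|CD| ∈ {22}
|AC| ∈ [18, 38]
|BD| ∈ [6, 50]
|AD| ∈ [0, 60]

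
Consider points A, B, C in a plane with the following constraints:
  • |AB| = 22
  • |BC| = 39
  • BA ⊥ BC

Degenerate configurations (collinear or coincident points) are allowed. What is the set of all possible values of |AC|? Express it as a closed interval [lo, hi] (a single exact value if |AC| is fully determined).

|AC| = √(2005)  (≈ 44.7772)

|AB| ∈ {22}
|BC| ∈ {39}
|AC| ∈ {√(2005)}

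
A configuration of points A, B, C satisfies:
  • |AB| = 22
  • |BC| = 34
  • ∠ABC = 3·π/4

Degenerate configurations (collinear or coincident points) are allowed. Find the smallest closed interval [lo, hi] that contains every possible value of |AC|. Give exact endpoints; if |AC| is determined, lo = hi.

|AC| = 2·√(187·√(2) + 410)  (≈ 51.9407)

|AB| ∈ {22}
|BC| ∈ {34}
|AC| ∈ {2·√(187·√(2) + 410)}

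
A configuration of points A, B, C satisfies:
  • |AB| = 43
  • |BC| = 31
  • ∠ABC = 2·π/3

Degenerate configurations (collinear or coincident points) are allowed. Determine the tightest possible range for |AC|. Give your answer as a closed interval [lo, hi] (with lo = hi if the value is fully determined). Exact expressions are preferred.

|AB| ∈ {43}
|BC| ∈ {31}
|AC| ∈ {√(4143)}

|AC| = √(4143)  (≈ 64.3661)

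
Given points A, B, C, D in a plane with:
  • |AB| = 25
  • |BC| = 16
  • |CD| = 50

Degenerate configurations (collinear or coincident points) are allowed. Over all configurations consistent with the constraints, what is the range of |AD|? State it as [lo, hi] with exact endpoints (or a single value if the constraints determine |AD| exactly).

|AB| ∈ {25}
|BC| ∈ {16}
|CD| ∈ {50}
|AC| ∈ [9, 41]
|BD| ∈ [34, 66]
|AD| ∈ [9, 91]

|AD| ∈ [9, 91]  (≈ [9.0000, 91.0000])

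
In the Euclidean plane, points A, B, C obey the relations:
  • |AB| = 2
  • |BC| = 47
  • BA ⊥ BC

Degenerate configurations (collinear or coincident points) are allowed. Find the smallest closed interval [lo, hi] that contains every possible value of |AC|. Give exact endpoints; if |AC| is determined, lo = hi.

|AC| = √(2213)  (≈ 47.0425)

|AB| ∈ {2}
|BC| ∈ {47}
|AC| ∈ {√(2213)}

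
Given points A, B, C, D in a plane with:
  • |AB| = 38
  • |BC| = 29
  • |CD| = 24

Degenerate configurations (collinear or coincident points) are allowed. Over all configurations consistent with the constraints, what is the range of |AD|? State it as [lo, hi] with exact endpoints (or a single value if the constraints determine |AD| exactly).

|AD| ∈ [0, 91]  (≈ [0.0000, 91.0000])

|AB| ∈ {38}
|BC| ∈ {29}
|CD| ∈ {24}
|AC| ∈ [9, 67]
|BD| ∈ [5, 53]
|AD| ∈ [0, 91]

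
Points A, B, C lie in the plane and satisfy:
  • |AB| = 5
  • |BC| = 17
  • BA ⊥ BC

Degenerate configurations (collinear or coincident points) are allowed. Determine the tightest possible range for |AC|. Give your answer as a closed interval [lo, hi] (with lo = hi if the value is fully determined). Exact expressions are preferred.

|AC| = √(314)  (≈ 17.7200)

|AB| ∈ {5}
|BC| ∈ {17}
|AC| ∈ {√(314)}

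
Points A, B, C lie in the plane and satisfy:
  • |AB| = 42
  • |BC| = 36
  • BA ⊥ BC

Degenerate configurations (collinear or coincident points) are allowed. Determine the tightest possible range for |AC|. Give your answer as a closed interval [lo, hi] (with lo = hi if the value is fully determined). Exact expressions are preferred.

|AB| ∈ {42}
|BC| ∈ {36}
|AC| ∈ {6·√(85)}

|AC| = 6·√(85)  (≈ 55.3173)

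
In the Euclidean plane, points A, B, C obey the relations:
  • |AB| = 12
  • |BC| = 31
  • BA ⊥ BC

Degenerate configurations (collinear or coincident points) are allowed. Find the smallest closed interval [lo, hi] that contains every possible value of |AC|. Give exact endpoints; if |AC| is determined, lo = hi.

|AB| ∈ {12}
|BC| ∈ {31}
|AC| ∈ {√(1105)}

|AC| = √(1105)  (≈ 33.2415)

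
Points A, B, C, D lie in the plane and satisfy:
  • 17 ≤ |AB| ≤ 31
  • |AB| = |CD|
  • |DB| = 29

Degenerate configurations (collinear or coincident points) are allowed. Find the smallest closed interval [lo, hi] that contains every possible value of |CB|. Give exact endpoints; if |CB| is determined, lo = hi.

|CB| ∈ [0, 60]  (≈ [0.0000, 60.0000])

|AB| ∈ [17, 31]
|BD| ∈ {29}
|CD| ∈ [17, 31]
|AD| ∈ [0, 60]
|BC| ∈ [0, 60]
|AC| ∈ [0, 91]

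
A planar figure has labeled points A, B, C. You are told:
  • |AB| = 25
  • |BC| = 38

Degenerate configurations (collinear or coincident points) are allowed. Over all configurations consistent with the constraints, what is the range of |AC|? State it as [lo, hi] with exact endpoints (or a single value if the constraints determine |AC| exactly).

|AB| ∈ {25}
|BC| ∈ {38}
|AC| ∈ [13, 63]

|AC| ∈ [13, 63]  (≈ [13.0000, 63.0000])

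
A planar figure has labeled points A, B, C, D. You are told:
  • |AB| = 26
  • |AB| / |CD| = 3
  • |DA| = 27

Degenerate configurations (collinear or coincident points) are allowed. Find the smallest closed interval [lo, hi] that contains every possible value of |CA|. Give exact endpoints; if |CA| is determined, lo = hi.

|CA| ∈ [55/3, 107/3]  (≈ [18.3333, 35.6667])

|AB| ∈ {26}
|AD| ∈ {27}
|CD| ∈ {26/3}
|BD| ∈ [1, 53]
|AC| ∈ [55/3, 107/3]
|BC| ∈ [0, 185/3]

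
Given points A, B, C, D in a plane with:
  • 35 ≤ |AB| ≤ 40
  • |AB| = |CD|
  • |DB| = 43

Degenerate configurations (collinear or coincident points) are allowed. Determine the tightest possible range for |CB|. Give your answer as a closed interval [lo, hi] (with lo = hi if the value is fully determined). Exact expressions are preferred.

|AB| ∈ [35, 40]
|BD| ∈ {43}
|CD| ∈ [35, 40]
|AD| ∈ [3, 83]
|BC| ∈ [3, 83]
|AC| ∈ [0, 123]

|CB| ∈ [3, 83]  (≈ [3.0000, 83.0000])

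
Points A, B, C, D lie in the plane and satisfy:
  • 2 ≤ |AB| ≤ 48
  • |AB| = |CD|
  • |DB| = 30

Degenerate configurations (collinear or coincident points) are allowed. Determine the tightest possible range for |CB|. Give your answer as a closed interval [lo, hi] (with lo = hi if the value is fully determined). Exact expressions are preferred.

|CB| ∈ [0, 78]  (≈ [0.0000, 78.0000])

|AB| ∈ [2, 48]
|BD| ∈ {30}
|CD| ∈ [2, 48]
|AD| ∈ [0, 78]
|BC| ∈ [0, 78]
|AC| ∈ [0, 126]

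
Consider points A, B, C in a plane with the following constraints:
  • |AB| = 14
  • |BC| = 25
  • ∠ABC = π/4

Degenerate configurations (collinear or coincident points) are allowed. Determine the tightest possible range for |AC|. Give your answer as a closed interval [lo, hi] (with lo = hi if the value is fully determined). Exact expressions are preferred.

|AB| ∈ {14}
|BC| ∈ {25}
|AC| ∈ {√(821 - 350·√(2))}

|AC| = √(821 - 350·√(2))  (≈ 18.0562)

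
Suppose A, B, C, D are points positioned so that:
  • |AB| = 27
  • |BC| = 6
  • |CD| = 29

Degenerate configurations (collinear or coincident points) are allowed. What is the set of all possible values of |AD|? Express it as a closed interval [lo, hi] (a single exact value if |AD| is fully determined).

|AB| ∈ {27}
|BC| ∈ {6}
|CD| ∈ {29}
|AC| ∈ [21, 33]
|BD| ∈ [23, 35]
|AD| ∈ [0, 62]

|AD| ∈ [0, 62]  (≈ [0.0000, 62.0000])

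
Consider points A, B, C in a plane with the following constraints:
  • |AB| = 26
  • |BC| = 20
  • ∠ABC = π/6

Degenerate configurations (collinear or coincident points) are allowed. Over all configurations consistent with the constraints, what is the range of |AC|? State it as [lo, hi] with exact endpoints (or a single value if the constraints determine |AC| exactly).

|AC| = 2·√(269 - 130·√(3))  (≈ 13.2414)

|AB| ∈ {26}
|BC| ∈ {20}
|AC| ∈ {2·√(269 - 130·√(3))}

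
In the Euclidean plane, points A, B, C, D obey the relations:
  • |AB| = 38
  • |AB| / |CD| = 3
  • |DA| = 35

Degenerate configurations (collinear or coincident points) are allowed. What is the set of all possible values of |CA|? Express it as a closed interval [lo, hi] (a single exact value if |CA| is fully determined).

|AB| ∈ {38}
|AD| ∈ {35}
|CD| ∈ {38/3}
|BD| ∈ [3, 73]
|AC| ∈ [67/3, 143/3]
|BC| ∈ [0, 257/3]

|CA| ∈ [67/3, 143/3]  (≈ [22.3333, 47.6667])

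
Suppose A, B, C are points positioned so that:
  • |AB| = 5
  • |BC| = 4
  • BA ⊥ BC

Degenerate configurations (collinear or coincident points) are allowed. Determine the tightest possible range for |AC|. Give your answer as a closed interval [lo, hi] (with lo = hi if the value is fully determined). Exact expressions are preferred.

|AB| ∈ {5}
|BC| ∈ {4}
|AC| ∈ {√(41)}

|AC| = √(41)  (≈ 6.4031)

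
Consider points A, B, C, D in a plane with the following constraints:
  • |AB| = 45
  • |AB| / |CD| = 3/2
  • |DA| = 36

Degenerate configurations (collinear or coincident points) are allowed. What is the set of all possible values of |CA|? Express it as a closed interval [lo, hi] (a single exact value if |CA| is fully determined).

|CA| ∈ [6, 66]  (≈ [6.0000, 66.0000])

|AB| ∈ {45}
|AD| ∈ {36}
|CD| ∈ {30}
|BD| ∈ [9, 81]
|AC| ∈ [6, 66]
|BC| ∈ [0, 111]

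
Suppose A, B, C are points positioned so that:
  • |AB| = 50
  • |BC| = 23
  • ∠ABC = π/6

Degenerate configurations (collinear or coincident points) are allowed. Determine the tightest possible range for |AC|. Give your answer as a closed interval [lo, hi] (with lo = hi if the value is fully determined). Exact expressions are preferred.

|AC| = √(3029 - 1150·√(3))  (≈ 32.2047)

|AB| ∈ {50}
|BC| ∈ {23}
|AC| ∈ {√(3029 - 1150·√(3))}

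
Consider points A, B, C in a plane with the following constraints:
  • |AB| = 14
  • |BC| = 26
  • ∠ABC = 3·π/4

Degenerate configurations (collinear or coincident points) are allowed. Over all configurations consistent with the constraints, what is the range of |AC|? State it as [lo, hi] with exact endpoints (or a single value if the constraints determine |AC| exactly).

|AB| ∈ {14}
|BC| ∈ {26}
|AC| ∈ {2·√(91·√(2) + 218)}

|AC| = 2·√(91·√(2) + 218)  (≈ 37.2394)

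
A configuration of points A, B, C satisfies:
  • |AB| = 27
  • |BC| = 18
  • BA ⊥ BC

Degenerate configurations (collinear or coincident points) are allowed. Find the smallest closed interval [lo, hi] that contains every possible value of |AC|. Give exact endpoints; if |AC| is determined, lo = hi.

|AB| ∈ {27}
|BC| ∈ {18}
|AC| ∈ {9·√(13)}

|AC| = 9·√(13)  (≈ 32.4500)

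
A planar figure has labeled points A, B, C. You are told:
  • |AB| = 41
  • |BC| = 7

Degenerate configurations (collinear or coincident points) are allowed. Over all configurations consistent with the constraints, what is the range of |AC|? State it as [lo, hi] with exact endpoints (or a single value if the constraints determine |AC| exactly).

|AC| ∈ [34, 48]  (≈ [34.0000, 48.0000])

|AB| ∈ {41}
|BC| ∈ {7}
|AC| ∈ [34, 48]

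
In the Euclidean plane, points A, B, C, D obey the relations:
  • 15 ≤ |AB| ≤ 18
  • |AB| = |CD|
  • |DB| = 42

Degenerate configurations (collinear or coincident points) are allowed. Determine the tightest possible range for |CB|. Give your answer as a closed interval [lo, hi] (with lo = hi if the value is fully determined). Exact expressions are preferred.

|AB| ∈ [15, 18]
|BD| ∈ {42}
|CD| ∈ [15, 18]
|AD| ∈ [24, 60]
|BC| ∈ [24, 60]
|AC| ∈ [6, 78]

|CB| ∈ [24, 60]  (≈ [24.0000, 60.0000])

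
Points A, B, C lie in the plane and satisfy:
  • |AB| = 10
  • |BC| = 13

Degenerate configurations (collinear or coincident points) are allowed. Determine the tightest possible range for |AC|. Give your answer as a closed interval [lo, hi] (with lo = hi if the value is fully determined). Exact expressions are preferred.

|AC| ∈ [3, 23]  (≈ [3.0000, 23.0000])

|AB| ∈ {10}
|BC| ∈ {13}
|AC| ∈ [3, 23]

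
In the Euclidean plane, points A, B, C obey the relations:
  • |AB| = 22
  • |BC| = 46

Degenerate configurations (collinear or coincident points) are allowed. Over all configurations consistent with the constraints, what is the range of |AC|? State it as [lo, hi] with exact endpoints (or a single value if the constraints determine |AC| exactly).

|AC| ∈ [24, 68]  (≈ [24.0000, 68.0000])

|AB| ∈ {22}
|BC| ∈ {46}
|AC| ∈ [24, 68]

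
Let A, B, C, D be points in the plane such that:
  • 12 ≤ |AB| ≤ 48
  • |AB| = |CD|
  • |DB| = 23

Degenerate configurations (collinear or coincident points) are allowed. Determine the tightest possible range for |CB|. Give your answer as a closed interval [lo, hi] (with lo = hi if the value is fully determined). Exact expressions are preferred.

|AB| ∈ [12, 48]
|BD| ∈ {23}
|CD| ∈ [12, 48]
|AD| ∈ [0, 71]
|BC| ∈ [0, 71]
|AC| ∈ [0, 119]

|CB| ∈ [0, 71]  (≈ [0.0000, 71.0000])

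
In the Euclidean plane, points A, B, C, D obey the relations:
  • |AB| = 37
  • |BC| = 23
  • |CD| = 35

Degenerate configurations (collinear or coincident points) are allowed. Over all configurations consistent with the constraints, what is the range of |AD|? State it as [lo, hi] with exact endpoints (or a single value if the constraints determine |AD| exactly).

|AB| ∈ {37}
|BC| ∈ {23}
|CD| ∈ {35}
|AC| ∈ [14, 60]
|BD| ∈ [12, 58]
|AD| ∈ [0, 95]

|AD| ∈ [0, 95]  (≈ [0.0000, 95.0000])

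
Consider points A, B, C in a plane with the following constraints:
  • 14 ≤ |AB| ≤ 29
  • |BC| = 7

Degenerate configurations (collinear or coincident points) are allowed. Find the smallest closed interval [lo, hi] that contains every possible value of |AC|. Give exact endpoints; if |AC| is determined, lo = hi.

|AB| ∈ [14, 29]
|BC| ∈ {7}
|AC| ∈ [7, 36]

|AC| ∈ [7, 36]  (≈ [7.0000, 36.0000])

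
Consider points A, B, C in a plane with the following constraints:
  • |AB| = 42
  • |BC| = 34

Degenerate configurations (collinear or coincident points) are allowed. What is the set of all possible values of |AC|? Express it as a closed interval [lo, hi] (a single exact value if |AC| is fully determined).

|AC| ∈ [8, 76]  (≈ [8.0000, 76.0000])

|AB| ∈ {42}
|BC| ∈ {34}
|AC| ∈ [8, 76]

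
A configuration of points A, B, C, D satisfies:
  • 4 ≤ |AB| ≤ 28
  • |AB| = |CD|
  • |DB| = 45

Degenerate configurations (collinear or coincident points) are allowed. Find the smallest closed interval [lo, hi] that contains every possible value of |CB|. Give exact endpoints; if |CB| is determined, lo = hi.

|AB| ∈ [4, 28]
|BD| ∈ {45}
|CD| ∈ [4, 28]
|AD| ∈ [17, 73]
|BC| ∈ [17, 73]
|AC| ∈ [0, 101]

|CB| ∈ [17, 73]  (≈ [17.0000, 73.0000])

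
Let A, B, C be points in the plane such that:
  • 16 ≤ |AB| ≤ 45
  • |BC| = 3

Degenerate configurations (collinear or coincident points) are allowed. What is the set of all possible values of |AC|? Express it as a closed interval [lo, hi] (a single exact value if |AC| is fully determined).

|AC| ∈ [13, 48]  (≈ [13.0000, 48.0000])

|AB| ∈ [16, 45]
|BC| ∈ {3}
|AC| ∈ [13, 48]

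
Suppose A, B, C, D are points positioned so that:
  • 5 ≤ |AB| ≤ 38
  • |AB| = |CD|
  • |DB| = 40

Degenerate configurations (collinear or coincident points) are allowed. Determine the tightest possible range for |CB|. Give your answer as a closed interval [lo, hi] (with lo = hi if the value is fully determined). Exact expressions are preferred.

|CB| ∈ [2, 78]  (≈ [2.0000, 78.0000])

|AB| ∈ [5, 38]
|BD| ∈ {40}
|CD| ∈ [5, 38]
|AD| ∈ [2, 78]
|BC| ∈ [2, 78]
|AC| ∈ [0, 116]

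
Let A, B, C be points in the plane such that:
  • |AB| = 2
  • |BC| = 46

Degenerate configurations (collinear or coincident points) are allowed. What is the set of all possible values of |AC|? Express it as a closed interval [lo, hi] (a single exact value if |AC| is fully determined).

|AB| ∈ {2}
|BC| ∈ {46}
|AC| ∈ [44, 48]

|AC| ∈ [44, 48]  (≈ [44.0000, 48.0000])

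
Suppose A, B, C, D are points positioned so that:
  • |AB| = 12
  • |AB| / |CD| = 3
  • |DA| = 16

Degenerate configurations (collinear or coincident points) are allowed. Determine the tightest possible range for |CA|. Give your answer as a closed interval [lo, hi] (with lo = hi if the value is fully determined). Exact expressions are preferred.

|CA| ∈ [12, 20]  (≈ [12.0000, 20.0000])

|AB| ∈ {12}
|AD| ∈ {16}
|CD| ∈ {4}
|BD| ∈ [4, 28]
|AC| ∈ [12, 20]
|BC| ∈ [0, 32]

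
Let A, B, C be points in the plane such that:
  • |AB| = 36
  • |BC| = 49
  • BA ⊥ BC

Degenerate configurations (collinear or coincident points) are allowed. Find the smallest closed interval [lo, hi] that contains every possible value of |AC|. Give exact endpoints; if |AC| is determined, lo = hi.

|AB| ∈ {36}
|BC| ∈ {49}
|AC| ∈ {√(3697)}

|AC| = √(3697)  (≈ 60.8030)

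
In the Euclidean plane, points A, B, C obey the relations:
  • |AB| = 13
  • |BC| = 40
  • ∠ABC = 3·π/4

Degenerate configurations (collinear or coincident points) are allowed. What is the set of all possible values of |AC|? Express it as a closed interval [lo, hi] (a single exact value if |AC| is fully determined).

|AB| ∈ {13}
|BC| ∈ {40}
|AC| ∈ {√(520·√(2) + 1769)}

|AC| = √(520·√(2) + 1769)  (≈ 50.0439)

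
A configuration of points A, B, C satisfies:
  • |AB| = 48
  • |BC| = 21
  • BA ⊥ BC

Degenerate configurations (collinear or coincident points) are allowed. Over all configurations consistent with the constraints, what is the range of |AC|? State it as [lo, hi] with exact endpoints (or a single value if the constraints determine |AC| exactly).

|AC| = 3·√(305)  (≈ 52.3927)

|AB| ∈ {48}
|BC| ∈ {21}
|AC| ∈ {3·√(305)}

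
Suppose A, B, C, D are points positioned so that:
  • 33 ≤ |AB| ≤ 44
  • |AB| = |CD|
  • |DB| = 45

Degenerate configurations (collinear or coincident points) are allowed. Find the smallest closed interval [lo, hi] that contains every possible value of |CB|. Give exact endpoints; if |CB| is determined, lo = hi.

|CB| ∈ [1, 89]  (≈ [1.0000, 89.0000])

|AB| ∈ [33, 44]
|BD| ∈ {45}
|CD| ∈ [33, 44]
|AD| ∈ [1, 89]
|BC| ∈ [1, 89]
|AC| ∈ [0, 133]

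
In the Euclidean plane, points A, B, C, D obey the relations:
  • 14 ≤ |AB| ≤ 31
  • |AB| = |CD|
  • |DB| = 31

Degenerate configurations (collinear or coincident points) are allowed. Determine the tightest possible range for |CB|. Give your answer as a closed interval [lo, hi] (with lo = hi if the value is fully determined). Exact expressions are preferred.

|CB| ∈ [0, 62]  (≈ [0.0000, 62.0000])

|AB| ∈ [14, 31]
|BD| ∈ {31}
|CD| ∈ [14, 31]
|AD| ∈ [0, 62]
|BC| ∈ [0, 62]
|AC| ∈ [0, 93]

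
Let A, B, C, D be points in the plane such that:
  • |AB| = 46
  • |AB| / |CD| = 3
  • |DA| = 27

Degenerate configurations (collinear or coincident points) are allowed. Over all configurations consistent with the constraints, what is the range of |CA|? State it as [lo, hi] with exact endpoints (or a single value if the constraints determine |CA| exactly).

|AB| ∈ {46}
|AD| ∈ {27}
|CD| ∈ {46/3}
|BD| ∈ [19, 73]
|AC| ∈ [35/3, 127/3]
|BC| ∈ [11/3, 265/3]

|CA| ∈ [35/3, 127/3]  (≈ [11.6667, 42.3333])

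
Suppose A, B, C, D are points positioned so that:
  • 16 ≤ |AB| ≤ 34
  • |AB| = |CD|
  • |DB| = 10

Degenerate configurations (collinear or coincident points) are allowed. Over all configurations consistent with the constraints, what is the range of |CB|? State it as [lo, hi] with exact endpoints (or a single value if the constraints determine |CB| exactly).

|AB| ∈ [16, 34]
|BD| ∈ {10}
|CD| ∈ [16, 34]
|AD| ∈ [6, 44]
|BC| ∈ [6, 44]
|AC| ∈ [0, 78]

|CB| ∈ [6, 44]  (≈ [6.0000, 44.0000])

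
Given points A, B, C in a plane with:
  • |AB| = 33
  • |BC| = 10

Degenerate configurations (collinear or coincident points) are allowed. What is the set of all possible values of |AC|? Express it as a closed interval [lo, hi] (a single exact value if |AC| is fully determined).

|AC| ∈ [23, 43]  (≈ [23.0000, 43.0000])

|AB| ∈ {33}
|BC| ∈ {10}
|AC| ∈ [23, 43]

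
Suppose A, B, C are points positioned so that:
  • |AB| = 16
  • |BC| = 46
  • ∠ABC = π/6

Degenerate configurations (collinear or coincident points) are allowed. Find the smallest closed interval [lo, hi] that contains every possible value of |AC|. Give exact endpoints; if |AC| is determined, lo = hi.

|AC| = 2·√(593 - 184·√(3))  (≈ 33.1242)

|AB| ∈ {16}
|BC| ∈ {46}
|AC| ∈ {2·√(593 - 184·√(3))}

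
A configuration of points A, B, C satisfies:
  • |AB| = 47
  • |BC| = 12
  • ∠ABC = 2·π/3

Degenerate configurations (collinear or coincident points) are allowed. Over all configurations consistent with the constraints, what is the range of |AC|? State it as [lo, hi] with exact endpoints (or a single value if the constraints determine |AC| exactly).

|AB| ∈ {47}
|BC| ∈ {12}
|AC| ∈ {√(2917)}

|AC| = √(2917)  (≈ 54.0093)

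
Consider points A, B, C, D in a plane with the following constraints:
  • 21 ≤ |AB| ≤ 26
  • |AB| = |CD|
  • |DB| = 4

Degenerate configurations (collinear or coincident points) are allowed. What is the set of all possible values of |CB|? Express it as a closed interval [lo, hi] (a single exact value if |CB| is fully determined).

|CB| ∈ [17, 30]  (≈ [17.0000, 30.0000])

|AB| ∈ [21, 26]
|BD| ∈ {4}
|CD| ∈ [21, 26]
|AD| ∈ [17, 30]
|BC| ∈ [17, 30]
|AC| ∈ [0, 56]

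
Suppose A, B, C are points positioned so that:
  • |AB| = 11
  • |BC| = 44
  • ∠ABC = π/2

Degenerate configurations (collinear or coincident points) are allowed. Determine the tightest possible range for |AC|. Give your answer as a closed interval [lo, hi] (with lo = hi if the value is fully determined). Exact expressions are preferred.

|AC| = 11·√(17)  (≈ 45.3542)

|AB| ∈ {11}
|BC| ∈ {44}
|AC| ∈ {11·√(17)}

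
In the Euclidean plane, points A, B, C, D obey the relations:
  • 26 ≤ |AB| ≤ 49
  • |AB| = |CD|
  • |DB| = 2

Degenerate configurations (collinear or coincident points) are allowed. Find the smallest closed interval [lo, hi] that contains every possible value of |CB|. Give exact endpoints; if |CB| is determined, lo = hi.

|CB| ∈ [24, 51]  (≈ [24.0000, 51.0000])

|AB| ∈ [26, 49]
|BD| ∈ {2}
|CD| ∈ [26, 49]
|AD| ∈ [24, 51]
|BC| ∈ [24, 51]
|AC| ∈ [0, 100]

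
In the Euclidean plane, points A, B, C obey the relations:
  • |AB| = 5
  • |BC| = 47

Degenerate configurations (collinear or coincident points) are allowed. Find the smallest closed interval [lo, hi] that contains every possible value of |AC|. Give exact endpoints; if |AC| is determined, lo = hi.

|AC| ∈ [42, 52]  (≈ [42.0000, 52.0000])

|AB| ∈ {5}
|BC| ∈ {47}
|AC| ∈ [42, 52]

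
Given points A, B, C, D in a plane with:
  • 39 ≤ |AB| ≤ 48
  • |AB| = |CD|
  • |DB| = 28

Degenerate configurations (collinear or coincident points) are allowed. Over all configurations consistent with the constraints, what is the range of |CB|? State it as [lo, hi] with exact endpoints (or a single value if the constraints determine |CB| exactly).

|AB| ∈ [39, 48]
|BD| ∈ {28}
|CD| ∈ [39, 48]
|AD| ∈ [11, 76]
|BC| ∈ [11, 76]
|AC| ∈ [0, 124]

|CB| ∈ [11, 76]  (≈ [11.0000, 76.0000])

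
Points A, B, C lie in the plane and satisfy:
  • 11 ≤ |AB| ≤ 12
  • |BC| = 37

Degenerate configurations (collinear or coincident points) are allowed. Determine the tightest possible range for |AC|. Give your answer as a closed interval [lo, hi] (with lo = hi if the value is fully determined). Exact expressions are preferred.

|AB| ∈ [11, 12]
|BC| ∈ {37}
|AC| ∈ [25, 49]

|AC| ∈ [25, 49]  (≈ [25.0000, 49.0000])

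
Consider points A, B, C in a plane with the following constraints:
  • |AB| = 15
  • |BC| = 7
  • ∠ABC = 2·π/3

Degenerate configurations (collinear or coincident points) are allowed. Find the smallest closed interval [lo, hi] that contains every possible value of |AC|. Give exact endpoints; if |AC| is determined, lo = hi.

|AC| = √(379)  (≈ 19.4679)

|AB| ∈ {15}
|BC| ∈ {7}
|AC| ∈ {√(379)}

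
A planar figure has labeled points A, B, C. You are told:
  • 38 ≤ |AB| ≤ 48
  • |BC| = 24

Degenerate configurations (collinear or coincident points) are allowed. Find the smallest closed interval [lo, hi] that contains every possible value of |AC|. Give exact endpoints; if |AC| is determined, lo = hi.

|AB| ∈ [38, 48]
|BC| ∈ {24}
|AC| ∈ [14, 72]

|AC| ∈ [14, 72]  (≈ [14.0000, 72.0000])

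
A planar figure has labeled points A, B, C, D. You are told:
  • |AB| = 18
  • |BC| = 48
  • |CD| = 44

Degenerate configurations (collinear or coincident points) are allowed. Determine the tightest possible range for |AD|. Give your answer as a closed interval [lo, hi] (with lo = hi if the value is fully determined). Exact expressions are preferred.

|AB| ∈ {18}
|BC| ∈ {48}
|CD| ∈ {44}
|AC| ∈ [30, 66]
|BD| ∈ [4, 92]
|AD| ∈ [0, 110]

|AD| ∈ [0, 110]  (≈ [0.0000, 110.0000])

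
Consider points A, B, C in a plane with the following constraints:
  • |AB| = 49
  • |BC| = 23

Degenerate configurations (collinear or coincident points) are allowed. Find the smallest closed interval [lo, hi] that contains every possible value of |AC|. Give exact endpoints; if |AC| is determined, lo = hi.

|AB| ∈ {49}
|BC| ∈ {23}
|AC| ∈ [26, 72]

|AC| ∈ [26, 72]  (≈ [26.0000, 72.0000])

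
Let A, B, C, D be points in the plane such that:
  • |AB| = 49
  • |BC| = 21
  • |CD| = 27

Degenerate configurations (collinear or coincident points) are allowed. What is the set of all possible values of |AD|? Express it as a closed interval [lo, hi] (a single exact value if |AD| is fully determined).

|AB| ∈ {49}
|BC| ∈ {21}
|CD| ∈ {27}
|AC| ∈ [28, 70]
|BD| ∈ [6, 48]
|AD| ∈ [1, 97]

|AD| ∈ [1, 97]  (≈ [1.0000, 97.0000])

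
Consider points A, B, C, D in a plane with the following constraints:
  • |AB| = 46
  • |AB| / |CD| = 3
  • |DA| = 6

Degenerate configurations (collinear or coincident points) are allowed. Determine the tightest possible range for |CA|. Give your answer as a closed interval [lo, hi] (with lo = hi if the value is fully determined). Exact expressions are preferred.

|CA| ∈ [28/3, 64/3]  (≈ [9.3333, 21.3333])

|AB| ∈ {46}
|AD| ∈ {6}
|CD| ∈ {46/3}
|BD| ∈ [40, 52]
|AC| ∈ [28/3, 64/3]
|BC| ∈ [74/3, 202/3]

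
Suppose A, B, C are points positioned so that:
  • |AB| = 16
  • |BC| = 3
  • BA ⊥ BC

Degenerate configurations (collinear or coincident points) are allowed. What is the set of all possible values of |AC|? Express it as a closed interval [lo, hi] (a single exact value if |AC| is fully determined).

|AB| ∈ {16}
|BC| ∈ {3}
|AC| ∈ {√(265)}

|AC| = √(265)  (≈ 16.2788)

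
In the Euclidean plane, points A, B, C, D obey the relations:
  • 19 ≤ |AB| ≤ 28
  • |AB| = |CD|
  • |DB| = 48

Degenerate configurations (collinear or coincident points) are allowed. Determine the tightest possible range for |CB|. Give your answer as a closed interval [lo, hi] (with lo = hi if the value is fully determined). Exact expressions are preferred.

|CB| ∈ [20, 76]  (≈ [20.0000, 76.0000])

|AB| ∈ [19, 28]
|BD| ∈ {48}
|CD| ∈ [19, 28]
|AD| ∈ [20, 76]
|BC| ∈ [20, 76]
|AC| ∈ [0, 104]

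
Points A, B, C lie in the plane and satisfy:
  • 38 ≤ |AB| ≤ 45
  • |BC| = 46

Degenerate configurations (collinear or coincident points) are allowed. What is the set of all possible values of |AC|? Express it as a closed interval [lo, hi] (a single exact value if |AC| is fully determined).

|AB| ∈ [38, 45]
|BC| ∈ {46}
|AC| ∈ [1, 91]

|AC| ∈ [1, 91]  (≈ [1.0000, 91.0000])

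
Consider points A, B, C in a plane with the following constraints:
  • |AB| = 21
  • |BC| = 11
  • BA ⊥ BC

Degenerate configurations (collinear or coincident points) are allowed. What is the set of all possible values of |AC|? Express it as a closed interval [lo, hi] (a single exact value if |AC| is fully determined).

|AB| ∈ {21}
|BC| ∈ {11}
|AC| ∈ {√(562)}

|AC| = √(562)  (≈ 23.7065)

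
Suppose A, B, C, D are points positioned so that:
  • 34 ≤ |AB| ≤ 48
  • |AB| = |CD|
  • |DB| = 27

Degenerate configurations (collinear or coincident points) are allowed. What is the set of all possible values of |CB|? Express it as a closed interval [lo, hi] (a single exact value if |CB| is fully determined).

|AB| ∈ [34, 48]
|BD| ∈ {27}
|CD| ∈ [34, 48]
|AD| ∈ [7, 75]
|BC| ∈ [7, 75]
|AC| ∈ [0, 123]

|CB| ∈ [7, 75]  (≈ [7.0000, 75.0000])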